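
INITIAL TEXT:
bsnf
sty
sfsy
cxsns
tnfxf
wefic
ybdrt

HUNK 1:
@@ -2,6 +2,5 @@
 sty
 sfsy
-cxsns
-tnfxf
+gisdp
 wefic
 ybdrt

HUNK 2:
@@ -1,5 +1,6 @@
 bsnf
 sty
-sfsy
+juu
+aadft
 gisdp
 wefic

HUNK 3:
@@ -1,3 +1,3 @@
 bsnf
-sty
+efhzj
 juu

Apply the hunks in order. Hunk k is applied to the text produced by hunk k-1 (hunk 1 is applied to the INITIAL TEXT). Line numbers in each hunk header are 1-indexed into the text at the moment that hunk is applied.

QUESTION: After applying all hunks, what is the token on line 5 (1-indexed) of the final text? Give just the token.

Answer: gisdp

Derivation:
Hunk 1: at line 2 remove [cxsns,tnfxf] add [gisdp] -> 6 lines: bsnf sty sfsy gisdp wefic ybdrt
Hunk 2: at line 1 remove [sfsy] add [juu,aadft] -> 7 lines: bsnf sty juu aadft gisdp wefic ybdrt
Hunk 3: at line 1 remove [sty] add [efhzj] -> 7 lines: bsnf efhzj juu aadft gisdp wefic ybdrt
Final line 5: gisdp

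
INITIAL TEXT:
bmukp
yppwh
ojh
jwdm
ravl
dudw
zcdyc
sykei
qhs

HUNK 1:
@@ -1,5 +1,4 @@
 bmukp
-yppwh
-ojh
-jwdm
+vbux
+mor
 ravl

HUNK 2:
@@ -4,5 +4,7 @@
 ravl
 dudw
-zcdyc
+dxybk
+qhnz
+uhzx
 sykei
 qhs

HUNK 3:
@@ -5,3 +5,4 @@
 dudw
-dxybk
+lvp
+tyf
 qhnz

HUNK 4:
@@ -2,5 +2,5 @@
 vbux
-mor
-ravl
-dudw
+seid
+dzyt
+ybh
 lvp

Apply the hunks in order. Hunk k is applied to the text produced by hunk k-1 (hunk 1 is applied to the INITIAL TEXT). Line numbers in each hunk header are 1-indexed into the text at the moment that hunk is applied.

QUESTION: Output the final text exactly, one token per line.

Hunk 1: at line 1 remove [yppwh,ojh,jwdm] add [vbux,mor] -> 8 lines: bmukp vbux mor ravl dudw zcdyc sykei qhs
Hunk 2: at line 4 remove [zcdyc] add [dxybk,qhnz,uhzx] -> 10 lines: bmukp vbux mor ravl dudw dxybk qhnz uhzx sykei qhs
Hunk 3: at line 5 remove [dxybk] add [lvp,tyf] -> 11 lines: bmukp vbux mor ravl dudw lvp tyf qhnz uhzx sykei qhs
Hunk 4: at line 2 remove [mor,ravl,dudw] add [seid,dzyt,ybh] -> 11 lines: bmukp vbux seid dzyt ybh lvp tyf qhnz uhzx sykei qhs

Answer: bmukp
vbux
seid
dzyt
ybh
lvp
tyf
qhnz
uhzx
sykei
qhs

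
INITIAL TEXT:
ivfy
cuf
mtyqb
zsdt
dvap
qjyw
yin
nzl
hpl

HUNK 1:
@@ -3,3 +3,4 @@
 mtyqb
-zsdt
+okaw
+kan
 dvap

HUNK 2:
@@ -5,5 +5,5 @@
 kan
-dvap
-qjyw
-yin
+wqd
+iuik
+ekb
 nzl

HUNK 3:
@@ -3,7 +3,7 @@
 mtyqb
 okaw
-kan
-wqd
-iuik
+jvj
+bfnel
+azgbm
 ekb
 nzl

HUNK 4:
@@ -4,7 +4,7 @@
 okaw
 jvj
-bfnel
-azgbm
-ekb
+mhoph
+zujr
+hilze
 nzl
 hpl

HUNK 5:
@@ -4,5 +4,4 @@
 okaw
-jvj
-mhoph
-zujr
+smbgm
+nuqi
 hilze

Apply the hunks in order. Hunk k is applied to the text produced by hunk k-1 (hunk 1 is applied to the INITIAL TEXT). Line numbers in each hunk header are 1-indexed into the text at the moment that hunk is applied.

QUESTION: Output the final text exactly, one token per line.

Answer: ivfy
cuf
mtyqb
okaw
smbgm
nuqi
hilze
nzl
hpl

Derivation:
Hunk 1: at line 3 remove [zsdt] add [okaw,kan] -> 10 lines: ivfy cuf mtyqb okaw kan dvap qjyw yin nzl hpl
Hunk 2: at line 5 remove [dvap,qjyw,yin] add [wqd,iuik,ekb] -> 10 lines: ivfy cuf mtyqb okaw kan wqd iuik ekb nzl hpl
Hunk 3: at line 3 remove [kan,wqd,iuik] add [jvj,bfnel,azgbm] -> 10 lines: ivfy cuf mtyqb okaw jvj bfnel azgbm ekb nzl hpl
Hunk 4: at line 4 remove [bfnel,azgbm,ekb] add [mhoph,zujr,hilze] -> 10 lines: ivfy cuf mtyqb okaw jvj mhoph zujr hilze nzl hpl
Hunk 5: at line 4 remove [jvj,mhoph,zujr] add [smbgm,nuqi] -> 9 lines: ivfy cuf mtyqb okaw smbgm nuqi hilze nzl hpl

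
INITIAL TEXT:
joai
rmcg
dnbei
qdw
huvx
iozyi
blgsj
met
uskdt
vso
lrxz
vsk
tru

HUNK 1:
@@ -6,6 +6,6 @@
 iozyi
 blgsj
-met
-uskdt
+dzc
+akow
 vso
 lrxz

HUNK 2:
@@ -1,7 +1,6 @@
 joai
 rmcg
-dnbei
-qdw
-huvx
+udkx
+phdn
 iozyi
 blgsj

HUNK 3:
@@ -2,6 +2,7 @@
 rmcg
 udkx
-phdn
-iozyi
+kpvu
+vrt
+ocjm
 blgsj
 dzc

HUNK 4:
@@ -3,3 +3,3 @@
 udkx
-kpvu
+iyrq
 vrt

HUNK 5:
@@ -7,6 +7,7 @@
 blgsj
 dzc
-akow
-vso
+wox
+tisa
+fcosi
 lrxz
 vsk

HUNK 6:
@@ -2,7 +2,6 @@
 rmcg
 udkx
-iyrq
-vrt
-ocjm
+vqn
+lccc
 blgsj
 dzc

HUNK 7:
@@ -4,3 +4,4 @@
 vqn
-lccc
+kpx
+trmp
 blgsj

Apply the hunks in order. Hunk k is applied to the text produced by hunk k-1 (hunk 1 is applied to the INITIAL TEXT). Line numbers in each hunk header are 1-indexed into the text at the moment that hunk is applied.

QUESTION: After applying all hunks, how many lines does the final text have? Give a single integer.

Answer: 14

Derivation:
Hunk 1: at line 6 remove [met,uskdt] add [dzc,akow] -> 13 lines: joai rmcg dnbei qdw huvx iozyi blgsj dzc akow vso lrxz vsk tru
Hunk 2: at line 1 remove [dnbei,qdw,huvx] add [udkx,phdn] -> 12 lines: joai rmcg udkx phdn iozyi blgsj dzc akow vso lrxz vsk tru
Hunk 3: at line 2 remove [phdn,iozyi] add [kpvu,vrt,ocjm] -> 13 lines: joai rmcg udkx kpvu vrt ocjm blgsj dzc akow vso lrxz vsk tru
Hunk 4: at line 3 remove [kpvu] add [iyrq] -> 13 lines: joai rmcg udkx iyrq vrt ocjm blgsj dzc akow vso lrxz vsk tru
Hunk 5: at line 7 remove [akow,vso] add [wox,tisa,fcosi] -> 14 lines: joai rmcg udkx iyrq vrt ocjm blgsj dzc wox tisa fcosi lrxz vsk tru
Hunk 6: at line 2 remove [iyrq,vrt,ocjm] add [vqn,lccc] -> 13 lines: joai rmcg udkx vqn lccc blgsj dzc wox tisa fcosi lrxz vsk tru
Hunk 7: at line 4 remove [lccc] add [kpx,trmp] -> 14 lines: joai rmcg udkx vqn kpx trmp blgsj dzc wox tisa fcosi lrxz vsk tru
Final line count: 14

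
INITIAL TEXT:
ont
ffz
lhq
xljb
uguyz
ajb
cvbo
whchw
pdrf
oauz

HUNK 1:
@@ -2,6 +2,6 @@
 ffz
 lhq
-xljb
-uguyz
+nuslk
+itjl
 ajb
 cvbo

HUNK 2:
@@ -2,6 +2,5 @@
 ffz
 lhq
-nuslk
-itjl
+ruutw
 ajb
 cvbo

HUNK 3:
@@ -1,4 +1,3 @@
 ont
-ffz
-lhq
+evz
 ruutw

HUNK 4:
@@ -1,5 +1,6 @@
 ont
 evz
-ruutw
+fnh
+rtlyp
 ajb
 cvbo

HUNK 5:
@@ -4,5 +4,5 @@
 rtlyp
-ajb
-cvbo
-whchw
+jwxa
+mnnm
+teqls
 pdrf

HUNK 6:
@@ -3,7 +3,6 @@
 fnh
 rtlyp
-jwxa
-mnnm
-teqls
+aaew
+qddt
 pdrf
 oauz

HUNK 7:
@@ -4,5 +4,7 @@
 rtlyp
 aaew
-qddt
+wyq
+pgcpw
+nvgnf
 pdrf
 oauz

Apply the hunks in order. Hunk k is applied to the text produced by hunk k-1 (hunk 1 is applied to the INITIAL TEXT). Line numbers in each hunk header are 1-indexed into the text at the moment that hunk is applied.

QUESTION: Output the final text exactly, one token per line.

Answer: ont
evz
fnh
rtlyp
aaew
wyq
pgcpw
nvgnf
pdrf
oauz

Derivation:
Hunk 1: at line 2 remove [xljb,uguyz] add [nuslk,itjl] -> 10 lines: ont ffz lhq nuslk itjl ajb cvbo whchw pdrf oauz
Hunk 2: at line 2 remove [nuslk,itjl] add [ruutw] -> 9 lines: ont ffz lhq ruutw ajb cvbo whchw pdrf oauz
Hunk 3: at line 1 remove [ffz,lhq] add [evz] -> 8 lines: ont evz ruutw ajb cvbo whchw pdrf oauz
Hunk 4: at line 1 remove [ruutw] add [fnh,rtlyp] -> 9 lines: ont evz fnh rtlyp ajb cvbo whchw pdrf oauz
Hunk 5: at line 4 remove [ajb,cvbo,whchw] add [jwxa,mnnm,teqls] -> 9 lines: ont evz fnh rtlyp jwxa mnnm teqls pdrf oauz
Hunk 6: at line 3 remove [jwxa,mnnm,teqls] add [aaew,qddt] -> 8 lines: ont evz fnh rtlyp aaew qddt pdrf oauz
Hunk 7: at line 4 remove [qddt] add [wyq,pgcpw,nvgnf] -> 10 lines: ont evz fnh rtlyp aaew wyq pgcpw nvgnf pdrf oauz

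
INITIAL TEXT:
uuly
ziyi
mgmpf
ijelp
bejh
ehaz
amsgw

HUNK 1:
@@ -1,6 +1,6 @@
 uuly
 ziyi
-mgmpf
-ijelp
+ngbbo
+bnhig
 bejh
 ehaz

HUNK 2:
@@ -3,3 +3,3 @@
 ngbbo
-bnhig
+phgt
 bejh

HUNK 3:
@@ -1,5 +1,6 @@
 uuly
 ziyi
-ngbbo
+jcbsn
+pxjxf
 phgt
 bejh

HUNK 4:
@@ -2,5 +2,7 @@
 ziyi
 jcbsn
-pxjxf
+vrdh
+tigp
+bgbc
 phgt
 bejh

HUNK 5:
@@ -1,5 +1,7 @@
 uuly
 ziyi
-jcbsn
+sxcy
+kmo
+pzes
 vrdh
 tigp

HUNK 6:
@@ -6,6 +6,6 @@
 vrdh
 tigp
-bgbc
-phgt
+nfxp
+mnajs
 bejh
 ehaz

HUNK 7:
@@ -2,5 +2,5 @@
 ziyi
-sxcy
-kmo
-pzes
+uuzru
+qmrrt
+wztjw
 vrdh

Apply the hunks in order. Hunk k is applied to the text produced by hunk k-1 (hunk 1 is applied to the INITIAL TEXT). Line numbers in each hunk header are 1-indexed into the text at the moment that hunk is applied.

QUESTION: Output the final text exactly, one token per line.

Answer: uuly
ziyi
uuzru
qmrrt
wztjw
vrdh
tigp
nfxp
mnajs
bejh
ehaz
amsgw

Derivation:
Hunk 1: at line 1 remove [mgmpf,ijelp] add [ngbbo,bnhig] -> 7 lines: uuly ziyi ngbbo bnhig bejh ehaz amsgw
Hunk 2: at line 3 remove [bnhig] add [phgt] -> 7 lines: uuly ziyi ngbbo phgt bejh ehaz amsgw
Hunk 3: at line 1 remove [ngbbo] add [jcbsn,pxjxf] -> 8 lines: uuly ziyi jcbsn pxjxf phgt bejh ehaz amsgw
Hunk 4: at line 2 remove [pxjxf] add [vrdh,tigp,bgbc] -> 10 lines: uuly ziyi jcbsn vrdh tigp bgbc phgt bejh ehaz amsgw
Hunk 5: at line 1 remove [jcbsn] add [sxcy,kmo,pzes] -> 12 lines: uuly ziyi sxcy kmo pzes vrdh tigp bgbc phgt bejh ehaz amsgw
Hunk 6: at line 6 remove [bgbc,phgt] add [nfxp,mnajs] -> 12 lines: uuly ziyi sxcy kmo pzes vrdh tigp nfxp mnajs bejh ehaz amsgw
Hunk 7: at line 2 remove [sxcy,kmo,pzes] add [uuzru,qmrrt,wztjw] -> 12 lines: uuly ziyi uuzru qmrrt wztjw vrdh tigp nfxp mnajs bejh ehaz amsgw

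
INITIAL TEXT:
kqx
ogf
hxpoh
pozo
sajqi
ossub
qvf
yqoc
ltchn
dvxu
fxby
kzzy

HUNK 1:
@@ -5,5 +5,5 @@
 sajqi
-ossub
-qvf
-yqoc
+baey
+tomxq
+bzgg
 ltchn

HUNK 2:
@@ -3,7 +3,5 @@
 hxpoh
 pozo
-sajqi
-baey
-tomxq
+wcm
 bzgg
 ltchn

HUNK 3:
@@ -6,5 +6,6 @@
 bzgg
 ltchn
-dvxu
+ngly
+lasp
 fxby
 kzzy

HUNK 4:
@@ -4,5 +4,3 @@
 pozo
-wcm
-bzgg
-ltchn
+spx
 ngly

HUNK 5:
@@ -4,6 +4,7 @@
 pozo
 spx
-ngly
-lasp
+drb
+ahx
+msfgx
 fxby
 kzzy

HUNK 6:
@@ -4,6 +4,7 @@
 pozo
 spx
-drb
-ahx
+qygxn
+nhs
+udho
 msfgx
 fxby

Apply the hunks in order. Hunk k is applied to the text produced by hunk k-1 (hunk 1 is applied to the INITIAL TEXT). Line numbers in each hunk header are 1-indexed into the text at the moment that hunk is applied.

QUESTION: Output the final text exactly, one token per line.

Answer: kqx
ogf
hxpoh
pozo
spx
qygxn
nhs
udho
msfgx
fxby
kzzy

Derivation:
Hunk 1: at line 5 remove [ossub,qvf,yqoc] add [baey,tomxq,bzgg] -> 12 lines: kqx ogf hxpoh pozo sajqi baey tomxq bzgg ltchn dvxu fxby kzzy
Hunk 2: at line 3 remove [sajqi,baey,tomxq] add [wcm] -> 10 lines: kqx ogf hxpoh pozo wcm bzgg ltchn dvxu fxby kzzy
Hunk 3: at line 6 remove [dvxu] add [ngly,lasp] -> 11 lines: kqx ogf hxpoh pozo wcm bzgg ltchn ngly lasp fxby kzzy
Hunk 4: at line 4 remove [wcm,bzgg,ltchn] add [spx] -> 9 lines: kqx ogf hxpoh pozo spx ngly lasp fxby kzzy
Hunk 5: at line 4 remove [ngly,lasp] add [drb,ahx,msfgx] -> 10 lines: kqx ogf hxpoh pozo spx drb ahx msfgx fxby kzzy
Hunk 6: at line 4 remove [drb,ahx] add [qygxn,nhs,udho] -> 11 lines: kqx ogf hxpoh pozo spx qygxn nhs udho msfgx fxby kzzy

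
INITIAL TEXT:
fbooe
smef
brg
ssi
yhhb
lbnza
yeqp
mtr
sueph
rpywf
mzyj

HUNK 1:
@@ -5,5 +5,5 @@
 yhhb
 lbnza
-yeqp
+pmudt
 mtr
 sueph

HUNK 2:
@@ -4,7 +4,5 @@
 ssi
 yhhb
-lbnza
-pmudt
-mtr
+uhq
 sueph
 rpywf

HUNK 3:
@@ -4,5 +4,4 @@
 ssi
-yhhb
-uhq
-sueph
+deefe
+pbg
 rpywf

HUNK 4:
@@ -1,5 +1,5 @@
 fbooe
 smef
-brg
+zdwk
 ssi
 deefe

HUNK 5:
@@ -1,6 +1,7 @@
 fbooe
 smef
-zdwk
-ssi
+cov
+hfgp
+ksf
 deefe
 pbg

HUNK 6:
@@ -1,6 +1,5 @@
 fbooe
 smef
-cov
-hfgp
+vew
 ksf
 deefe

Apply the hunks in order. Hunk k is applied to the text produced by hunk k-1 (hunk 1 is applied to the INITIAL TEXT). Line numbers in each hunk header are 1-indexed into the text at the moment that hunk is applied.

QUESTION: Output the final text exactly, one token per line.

Answer: fbooe
smef
vew
ksf
deefe
pbg
rpywf
mzyj

Derivation:
Hunk 1: at line 5 remove [yeqp] add [pmudt] -> 11 lines: fbooe smef brg ssi yhhb lbnza pmudt mtr sueph rpywf mzyj
Hunk 2: at line 4 remove [lbnza,pmudt,mtr] add [uhq] -> 9 lines: fbooe smef brg ssi yhhb uhq sueph rpywf mzyj
Hunk 3: at line 4 remove [yhhb,uhq,sueph] add [deefe,pbg] -> 8 lines: fbooe smef brg ssi deefe pbg rpywf mzyj
Hunk 4: at line 1 remove [brg] add [zdwk] -> 8 lines: fbooe smef zdwk ssi deefe pbg rpywf mzyj
Hunk 5: at line 1 remove [zdwk,ssi] add [cov,hfgp,ksf] -> 9 lines: fbooe smef cov hfgp ksf deefe pbg rpywf mzyj
Hunk 6: at line 1 remove [cov,hfgp] add [vew] -> 8 lines: fbooe smef vew ksf deefe pbg rpywf mzyj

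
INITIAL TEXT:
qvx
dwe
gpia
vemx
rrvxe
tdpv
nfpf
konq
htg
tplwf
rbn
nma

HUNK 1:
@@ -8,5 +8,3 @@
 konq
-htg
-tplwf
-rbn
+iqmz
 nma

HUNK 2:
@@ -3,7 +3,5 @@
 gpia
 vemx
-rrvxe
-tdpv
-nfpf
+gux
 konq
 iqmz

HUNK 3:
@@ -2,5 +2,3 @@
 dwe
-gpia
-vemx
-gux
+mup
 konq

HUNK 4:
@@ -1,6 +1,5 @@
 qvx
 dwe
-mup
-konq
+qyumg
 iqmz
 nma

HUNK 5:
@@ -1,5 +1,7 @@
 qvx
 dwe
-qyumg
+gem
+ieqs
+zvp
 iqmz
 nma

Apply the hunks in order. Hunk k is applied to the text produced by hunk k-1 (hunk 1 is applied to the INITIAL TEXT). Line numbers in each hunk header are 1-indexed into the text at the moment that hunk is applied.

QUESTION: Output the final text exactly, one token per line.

Answer: qvx
dwe
gem
ieqs
zvp
iqmz
nma

Derivation:
Hunk 1: at line 8 remove [htg,tplwf,rbn] add [iqmz] -> 10 lines: qvx dwe gpia vemx rrvxe tdpv nfpf konq iqmz nma
Hunk 2: at line 3 remove [rrvxe,tdpv,nfpf] add [gux] -> 8 lines: qvx dwe gpia vemx gux konq iqmz nma
Hunk 3: at line 2 remove [gpia,vemx,gux] add [mup] -> 6 lines: qvx dwe mup konq iqmz nma
Hunk 4: at line 1 remove [mup,konq] add [qyumg] -> 5 lines: qvx dwe qyumg iqmz nma
Hunk 5: at line 1 remove [qyumg] add [gem,ieqs,zvp] -> 7 lines: qvx dwe gem ieqs zvp iqmz nma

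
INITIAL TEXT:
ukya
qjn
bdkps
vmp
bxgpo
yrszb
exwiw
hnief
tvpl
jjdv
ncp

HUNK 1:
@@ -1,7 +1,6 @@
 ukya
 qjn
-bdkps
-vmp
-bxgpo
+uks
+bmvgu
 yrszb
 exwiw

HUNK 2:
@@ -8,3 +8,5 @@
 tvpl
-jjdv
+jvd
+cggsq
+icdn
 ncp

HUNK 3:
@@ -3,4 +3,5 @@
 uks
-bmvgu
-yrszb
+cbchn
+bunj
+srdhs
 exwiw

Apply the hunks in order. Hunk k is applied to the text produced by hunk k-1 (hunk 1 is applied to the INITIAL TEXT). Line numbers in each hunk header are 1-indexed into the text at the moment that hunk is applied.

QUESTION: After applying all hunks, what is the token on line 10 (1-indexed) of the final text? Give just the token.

Hunk 1: at line 1 remove [bdkps,vmp,bxgpo] add [uks,bmvgu] -> 10 lines: ukya qjn uks bmvgu yrszb exwiw hnief tvpl jjdv ncp
Hunk 2: at line 8 remove [jjdv] add [jvd,cggsq,icdn] -> 12 lines: ukya qjn uks bmvgu yrszb exwiw hnief tvpl jvd cggsq icdn ncp
Hunk 3: at line 3 remove [bmvgu,yrszb] add [cbchn,bunj,srdhs] -> 13 lines: ukya qjn uks cbchn bunj srdhs exwiw hnief tvpl jvd cggsq icdn ncp
Final line 10: jvd

Answer: jvd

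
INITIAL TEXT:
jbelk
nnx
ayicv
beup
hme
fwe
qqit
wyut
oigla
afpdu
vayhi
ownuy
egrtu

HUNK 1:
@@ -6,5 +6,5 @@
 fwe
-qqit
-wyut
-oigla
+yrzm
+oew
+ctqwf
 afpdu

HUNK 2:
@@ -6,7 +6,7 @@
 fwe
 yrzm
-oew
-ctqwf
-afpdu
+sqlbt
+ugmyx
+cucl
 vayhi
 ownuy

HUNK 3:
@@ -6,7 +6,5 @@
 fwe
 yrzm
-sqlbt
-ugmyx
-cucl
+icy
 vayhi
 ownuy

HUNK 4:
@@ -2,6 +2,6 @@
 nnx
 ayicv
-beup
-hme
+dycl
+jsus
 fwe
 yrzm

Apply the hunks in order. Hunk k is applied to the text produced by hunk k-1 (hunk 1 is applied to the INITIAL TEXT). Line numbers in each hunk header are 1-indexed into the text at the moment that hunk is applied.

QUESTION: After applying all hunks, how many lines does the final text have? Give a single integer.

Hunk 1: at line 6 remove [qqit,wyut,oigla] add [yrzm,oew,ctqwf] -> 13 lines: jbelk nnx ayicv beup hme fwe yrzm oew ctqwf afpdu vayhi ownuy egrtu
Hunk 2: at line 6 remove [oew,ctqwf,afpdu] add [sqlbt,ugmyx,cucl] -> 13 lines: jbelk nnx ayicv beup hme fwe yrzm sqlbt ugmyx cucl vayhi ownuy egrtu
Hunk 3: at line 6 remove [sqlbt,ugmyx,cucl] add [icy] -> 11 lines: jbelk nnx ayicv beup hme fwe yrzm icy vayhi ownuy egrtu
Hunk 4: at line 2 remove [beup,hme] add [dycl,jsus] -> 11 lines: jbelk nnx ayicv dycl jsus fwe yrzm icy vayhi ownuy egrtu
Final line count: 11

Answer: 11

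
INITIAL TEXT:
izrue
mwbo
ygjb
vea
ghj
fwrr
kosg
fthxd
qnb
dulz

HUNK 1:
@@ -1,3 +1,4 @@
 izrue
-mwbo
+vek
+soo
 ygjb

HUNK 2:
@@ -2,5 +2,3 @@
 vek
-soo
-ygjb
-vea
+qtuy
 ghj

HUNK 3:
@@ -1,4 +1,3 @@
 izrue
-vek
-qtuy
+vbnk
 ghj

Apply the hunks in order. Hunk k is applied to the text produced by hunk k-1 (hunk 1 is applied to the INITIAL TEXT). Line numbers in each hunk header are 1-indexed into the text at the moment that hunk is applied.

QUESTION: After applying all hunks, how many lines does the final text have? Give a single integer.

Hunk 1: at line 1 remove [mwbo] add [vek,soo] -> 11 lines: izrue vek soo ygjb vea ghj fwrr kosg fthxd qnb dulz
Hunk 2: at line 2 remove [soo,ygjb,vea] add [qtuy] -> 9 lines: izrue vek qtuy ghj fwrr kosg fthxd qnb dulz
Hunk 3: at line 1 remove [vek,qtuy] add [vbnk] -> 8 lines: izrue vbnk ghj fwrr kosg fthxd qnb dulz
Final line count: 8

Answer: 8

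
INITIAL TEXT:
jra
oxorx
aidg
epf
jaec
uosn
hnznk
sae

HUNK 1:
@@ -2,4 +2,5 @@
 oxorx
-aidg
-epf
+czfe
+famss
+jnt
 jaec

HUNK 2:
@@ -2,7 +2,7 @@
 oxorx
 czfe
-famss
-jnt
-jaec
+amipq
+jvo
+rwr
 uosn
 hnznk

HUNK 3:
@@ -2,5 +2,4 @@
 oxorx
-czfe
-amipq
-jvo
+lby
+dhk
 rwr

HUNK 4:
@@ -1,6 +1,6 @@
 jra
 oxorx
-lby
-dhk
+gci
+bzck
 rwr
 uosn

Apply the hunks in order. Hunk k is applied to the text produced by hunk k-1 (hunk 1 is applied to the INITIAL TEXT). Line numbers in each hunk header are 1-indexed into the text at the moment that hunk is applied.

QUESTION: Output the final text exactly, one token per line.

Hunk 1: at line 2 remove [aidg,epf] add [czfe,famss,jnt] -> 9 lines: jra oxorx czfe famss jnt jaec uosn hnznk sae
Hunk 2: at line 2 remove [famss,jnt,jaec] add [amipq,jvo,rwr] -> 9 lines: jra oxorx czfe amipq jvo rwr uosn hnznk sae
Hunk 3: at line 2 remove [czfe,amipq,jvo] add [lby,dhk] -> 8 lines: jra oxorx lby dhk rwr uosn hnznk sae
Hunk 4: at line 1 remove [lby,dhk] add [gci,bzck] -> 8 lines: jra oxorx gci bzck rwr uosn hnznk sae

Answer: jra
oxorx
gci
bzck
rwr
uosn
hnznk
sae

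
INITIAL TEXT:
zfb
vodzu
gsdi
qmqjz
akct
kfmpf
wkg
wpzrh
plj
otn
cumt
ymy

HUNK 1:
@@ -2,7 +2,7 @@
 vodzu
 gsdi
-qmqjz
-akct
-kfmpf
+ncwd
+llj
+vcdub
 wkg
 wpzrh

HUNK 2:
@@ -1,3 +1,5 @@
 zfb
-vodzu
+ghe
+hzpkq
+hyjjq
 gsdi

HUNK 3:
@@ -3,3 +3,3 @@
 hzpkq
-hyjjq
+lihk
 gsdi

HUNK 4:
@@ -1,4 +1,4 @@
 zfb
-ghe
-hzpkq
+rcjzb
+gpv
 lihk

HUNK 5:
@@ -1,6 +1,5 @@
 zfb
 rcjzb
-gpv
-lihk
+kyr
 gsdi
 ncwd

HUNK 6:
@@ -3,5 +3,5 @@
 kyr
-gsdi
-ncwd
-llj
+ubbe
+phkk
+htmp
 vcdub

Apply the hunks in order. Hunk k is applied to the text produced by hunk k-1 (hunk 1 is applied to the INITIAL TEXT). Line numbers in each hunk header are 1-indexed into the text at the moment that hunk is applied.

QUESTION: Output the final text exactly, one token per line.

Hunk 1: at line 2 remove [qmqjz,akct,kfmpf] add [ncwd,llj,vcdub] -> 12 lines: zfb vodzu gsdi ncwd llj vcdub wkg wpzrh plj otn cumt ymy
Hunk 2: at line 1 remove [vodzu] add [ghe,hzpkq,hyjjq] -> 14 lines: zfb ghe hzpkq hyjjq gsdi ncwd llj vcdub wkg wpzrh plj otn cumt ymy
Hunk 3: at line 3 remove [hyjjq] add [lihk] -> 14 lines: zfb ghe hzpkq lihk gsdi ncwd llj vcdub wkg wpzrh plj otn cumt ymy
Hunk 4: at line 1 remove [ghe,hzpkq] add [rcjzb,gpv] -> 14 lines: zfb rcjzb gpv lihk gsdi ncwd llj vcdub wkg wpzrh plj otn cumt ymy
Hunk 5: at line 1 remove [gpv,lihk] add [kyr] -> 13 lines: zfb rcjzb kyr gsdi ncwd llj vcdub wkg wpzrh plj otn cumt ymy
Hunk 6: at line 3 remove [gsdi,ncwd,llj] add [ubbe,phkk,htmp] -> 13 lines: zfb rcjzb kyr ubbe phkk htmp vcdub wkg wpzrh plj otn cumt ymy

Answer: zfb
rcjzb
kyr
ubbe
phkk
htmp
vcdub
wkg
wpzrh
plj
otn
cumt
ymy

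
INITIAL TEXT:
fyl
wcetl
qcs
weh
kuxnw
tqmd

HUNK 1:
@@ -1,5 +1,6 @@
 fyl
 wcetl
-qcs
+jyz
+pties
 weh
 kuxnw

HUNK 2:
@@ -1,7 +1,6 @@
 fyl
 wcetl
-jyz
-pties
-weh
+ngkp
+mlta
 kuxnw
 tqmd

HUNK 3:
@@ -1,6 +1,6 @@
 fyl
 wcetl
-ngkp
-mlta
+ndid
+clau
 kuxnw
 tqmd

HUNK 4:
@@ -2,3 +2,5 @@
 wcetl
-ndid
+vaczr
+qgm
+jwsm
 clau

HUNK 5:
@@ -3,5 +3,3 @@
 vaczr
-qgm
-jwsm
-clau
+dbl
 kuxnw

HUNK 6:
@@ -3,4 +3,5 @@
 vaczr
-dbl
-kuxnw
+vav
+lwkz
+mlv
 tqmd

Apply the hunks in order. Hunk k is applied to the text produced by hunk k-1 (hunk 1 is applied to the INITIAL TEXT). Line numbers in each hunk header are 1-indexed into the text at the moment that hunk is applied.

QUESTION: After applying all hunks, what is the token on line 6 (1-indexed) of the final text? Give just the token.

Hunk 1: at line 1 remove [qcs] add [jyz,pties] -> 7 lines: fyl wcetl jyz pties weh kuxnw tqmd
Hunk 2: at line 1 remove [jyz,pties,weh] add [ngkp,mlta] -> 6 lines: fyl wcetl ngkp mlta kuxnw tqmd
Hunk 3: at line 1 remove [ngkp,mlta] add [ndid,clau] -> 6 lines: fyl wcetl ndid clau kuxnw tqmd
Hunk 4: at line 2 remove [ndid] add [vaczr,qgm,jwsm] -> 8 lines: fyl wcetl vaczr qgm jwsm clau kuxnw tqmd
Hunk 5: at line 3 remove [qgm,jwsm,clau] add [dbl] -> 6 lines: fyl wcetl vaczr dbl kuxnw tqmd
Hunk 6: at line 3 remove [dbl,kuxnw] add [vav,lwkz,mlv] -> 7 lines: fyl wcetl vaczr vav lwkz mlv tqmd
Final line 6: mlv

Answer: mlv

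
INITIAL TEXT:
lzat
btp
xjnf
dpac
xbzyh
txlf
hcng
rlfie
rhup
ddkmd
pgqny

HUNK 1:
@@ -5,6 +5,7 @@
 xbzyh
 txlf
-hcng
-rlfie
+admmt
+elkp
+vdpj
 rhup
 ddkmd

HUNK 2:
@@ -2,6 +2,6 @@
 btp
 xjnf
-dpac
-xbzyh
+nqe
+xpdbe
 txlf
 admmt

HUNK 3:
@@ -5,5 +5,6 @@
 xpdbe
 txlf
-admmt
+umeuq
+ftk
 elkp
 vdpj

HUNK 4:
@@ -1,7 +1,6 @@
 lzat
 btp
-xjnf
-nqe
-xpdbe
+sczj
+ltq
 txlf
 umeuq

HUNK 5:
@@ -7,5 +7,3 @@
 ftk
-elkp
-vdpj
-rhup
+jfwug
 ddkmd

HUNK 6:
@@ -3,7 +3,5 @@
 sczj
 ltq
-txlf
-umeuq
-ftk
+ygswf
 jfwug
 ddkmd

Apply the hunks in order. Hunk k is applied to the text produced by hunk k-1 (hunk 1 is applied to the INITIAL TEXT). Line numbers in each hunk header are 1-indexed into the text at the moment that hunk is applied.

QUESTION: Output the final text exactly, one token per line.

Answer: lzat
btp
sczj
ltq
ygswf
jfwug
ddkmd
pgqny

Derivation:
Hunk 1: at line 5 remove [hcng,rlfie] add [admmt,elkp,vdpj] -> 12 lines: lzat btp xjnf dpac xbzyh txlf admmt elkp vdpj rhup ddkmd pgqny
Hunk 2: at line 2 remove [dpac,xbzyh] add [nqe,xpdbe] -> 12 lines: lzat btp xjnf nqe xpdbe txlf admmt elkp vdpj rhup ddkmd pgqny
Hunk 3: at line 5 remove [admmt] add [umeuq,ftk] -> 13 lines: lzat btp xjnf nqe xpdbe txlf umeuq ftk elkp vdpj rhup ddkmd pgqny
Hunk 4: at line 1 remove [xjnf,nqe,xpdbe] add [sczj,ltq] -> 12 lines: lzat btp sczj ltq txlf umeuq ftk elkp vdpj rhup ddkmd pgqny
Hunk 5: at line 7 remove [elkp,vdpj,rhup] add [jfwug] -> 10 lines: lzat btp sczj ltq txlf umeuq ftk jfwug ddkmd pgqny
Hunk 6: at line 3 remove [txlf,umeuq,ftk] add [ygswf] -> 8 lines: lzat btp sczj ltq ygswf jfwug ddkmd pgqny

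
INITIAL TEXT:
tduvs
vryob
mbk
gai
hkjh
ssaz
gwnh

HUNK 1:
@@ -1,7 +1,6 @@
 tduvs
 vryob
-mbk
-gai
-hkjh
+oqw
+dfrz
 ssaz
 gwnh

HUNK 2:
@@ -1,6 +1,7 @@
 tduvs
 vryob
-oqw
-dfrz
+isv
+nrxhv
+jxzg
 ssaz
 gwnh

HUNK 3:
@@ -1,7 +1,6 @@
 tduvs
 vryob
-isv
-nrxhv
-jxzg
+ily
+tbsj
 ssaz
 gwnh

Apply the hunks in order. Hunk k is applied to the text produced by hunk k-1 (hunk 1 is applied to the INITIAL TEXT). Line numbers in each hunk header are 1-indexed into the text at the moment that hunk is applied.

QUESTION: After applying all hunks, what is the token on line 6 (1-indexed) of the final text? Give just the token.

Answer: gwnh

Derivation:
Hunk 1: at line 1 remove [mbk,gai,hkjh] add [oqw,dfrz] -> 6 lines: tduvs vryob oqw dfrz ssaz gwnh
Hunk 2: at line 1 remove [oqw,dfrz] add [isv,nrxhv,jxzg] -> 7 lines: tduvs vryob isv nrxhv jxzg ssaz gwnh
Hunk 3: at line 1 remove [isv,nrxhv,jxzg] add [ily,tbsj] -> 6 lines: tduvs vryob ily tbsj ssaz gwnh
Final line 6: gwnh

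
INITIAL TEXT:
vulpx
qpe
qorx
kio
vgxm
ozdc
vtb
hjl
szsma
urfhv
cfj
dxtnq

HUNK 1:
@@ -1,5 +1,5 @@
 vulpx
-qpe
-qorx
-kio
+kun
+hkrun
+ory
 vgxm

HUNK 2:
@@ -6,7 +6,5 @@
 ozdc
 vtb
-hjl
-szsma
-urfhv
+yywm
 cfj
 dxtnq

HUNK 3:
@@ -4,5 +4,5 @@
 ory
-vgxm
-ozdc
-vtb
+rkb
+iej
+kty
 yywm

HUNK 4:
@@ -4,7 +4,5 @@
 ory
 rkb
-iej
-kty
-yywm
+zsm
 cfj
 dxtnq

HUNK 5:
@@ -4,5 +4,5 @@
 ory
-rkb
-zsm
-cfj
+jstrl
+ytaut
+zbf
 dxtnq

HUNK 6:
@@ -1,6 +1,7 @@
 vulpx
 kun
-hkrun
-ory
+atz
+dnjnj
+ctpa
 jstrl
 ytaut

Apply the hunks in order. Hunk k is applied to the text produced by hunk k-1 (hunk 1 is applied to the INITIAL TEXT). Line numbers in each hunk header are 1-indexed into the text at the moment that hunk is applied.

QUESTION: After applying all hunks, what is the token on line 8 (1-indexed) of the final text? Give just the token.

Hunk 1: at line 1 remove [qpe,qorx,kio] add [kun,hkrun,ory] -> 12 lines: vulpx kun hkrun ory vgxm ozdc vtb hjl szsma urfhv cfj dxtnq
Hunk 2: at line 6 remove [hjl,szsma,urfhv] add [yywm] -> 10 lines: vulpx kun hkrun ory vgxm ozdc vtb yywm cfj dxtnq
Hunk 3: at line 4 remove [vgxm,ozdc,vtb] add [rkb,iej,kty] -> 10 lines: vulpx kun hkrun ory rkb iej kty yywm cfj dxtnq
Hunk 4: at line 4 remove [iej,kty,yywm] add [zsm] -> 8 lines: vulpx kun hkrun ory rkb zsm cfj dxtnq
Hunk 5: at line 4 remove [rkb,zsm,cfj] add [jstrl,ytaut,zbf] -> 8 lines: vulpx kun hkrun ory jstrl ytaut zbf dxtnq
Hunk 6: at line 1 remove [hkrun,ory] add [atz,dnjnj,ctpa] -> 9 lines: vulpx kun atz dnjnj ctpa jstrl ytaut zbf dxtnq
Final line 8: zbf

Answer: zbf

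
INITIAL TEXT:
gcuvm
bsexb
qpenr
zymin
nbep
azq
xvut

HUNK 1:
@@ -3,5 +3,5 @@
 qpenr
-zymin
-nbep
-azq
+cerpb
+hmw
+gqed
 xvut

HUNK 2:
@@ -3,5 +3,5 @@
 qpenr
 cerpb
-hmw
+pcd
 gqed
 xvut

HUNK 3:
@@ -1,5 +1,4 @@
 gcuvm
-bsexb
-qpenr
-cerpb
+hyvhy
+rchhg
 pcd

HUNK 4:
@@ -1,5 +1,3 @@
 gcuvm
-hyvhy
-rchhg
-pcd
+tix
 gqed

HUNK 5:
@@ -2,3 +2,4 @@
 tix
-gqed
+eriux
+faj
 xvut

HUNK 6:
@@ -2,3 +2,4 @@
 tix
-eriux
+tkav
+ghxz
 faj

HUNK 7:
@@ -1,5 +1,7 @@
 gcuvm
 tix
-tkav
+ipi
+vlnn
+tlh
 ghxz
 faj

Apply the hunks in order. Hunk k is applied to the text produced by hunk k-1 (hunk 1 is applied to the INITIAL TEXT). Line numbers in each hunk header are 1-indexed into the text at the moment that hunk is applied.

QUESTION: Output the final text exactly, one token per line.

Answer: gcuvm
tix
ipi
vlnn
tlh
ghxz
faj
xvut

Derivation:
Hunk 1: at line 3 remove [zymin,nbep,azq] add [cerpb,hmw,gqed] -> 7 lines: gcuvm bsexb qpenr cerpb hmw gqed xvut
Hunk 2: at line 3 remove [hmw] add [pcd] -> 7 lines: gcuvm bsexb qpenr cerpb pcd gqed xvut
Hunk 3: at line 1 remove [bsexb,qpenr,cerpb] add [hyvhy,rchhg] -> 6 lines: gcuvm hyvhy rchhg pcd gqed xvut
Hunk 4: at line 1 remove [hyvhy,rchhg,pcd] add [tix] -> 4 lines: gcuvm tix gqed xvut
Hunk 5: at line 2 remove [gqed] add [eriux,faj] -> 5 lines: gcuvm tix eriux faj xvut
Hunk 6: at line 2 remove [eriux] add [tkav,ghxz] -> 6 lines: gcuvm tix tkav ghxz faj xvut
Hunk 7: at line 1 remove [tkav] add [ipi,vlnn,tlh] -> 8 lines: gcuvm tix ipi vlnn tlh ghxz faj xvut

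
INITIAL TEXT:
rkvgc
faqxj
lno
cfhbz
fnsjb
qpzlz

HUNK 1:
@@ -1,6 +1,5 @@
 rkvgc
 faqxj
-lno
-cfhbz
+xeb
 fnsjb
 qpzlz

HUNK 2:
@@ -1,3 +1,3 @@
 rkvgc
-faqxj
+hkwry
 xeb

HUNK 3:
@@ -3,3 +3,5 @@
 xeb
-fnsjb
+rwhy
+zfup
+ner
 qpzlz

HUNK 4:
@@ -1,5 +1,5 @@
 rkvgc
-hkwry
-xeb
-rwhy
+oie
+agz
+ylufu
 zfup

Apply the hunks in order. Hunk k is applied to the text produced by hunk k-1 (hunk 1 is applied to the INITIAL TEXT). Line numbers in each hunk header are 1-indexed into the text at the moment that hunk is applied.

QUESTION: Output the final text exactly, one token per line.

Hunk 1: at line 1 remove [lno,cfhbz] add [xeb] -> 5 lines: rkvgc faqxj xeb fnsjb qpzlz
Hunk 2: at line 1 remove [faqxj] add [hkwry] -> 5 lines: rkvgc hkwry xeb fnsjb qpzlz
Hunk 3: at line 3 remove [fnsjb] add [rwhy,zfup,ner] -> 7 lines: rkvgc hkwry xeb rwhy zfup ner qpzlz
Hunk 4: at line 1 remove [hkwry,xeb,rwhy] add [oie,agz,ylufu] -> 7 lines: rkvgc oie agz ylufu zfup ner qpzlz

Answer: rkvgc
oie
agz
ylufu
zfup
ner
qpzlz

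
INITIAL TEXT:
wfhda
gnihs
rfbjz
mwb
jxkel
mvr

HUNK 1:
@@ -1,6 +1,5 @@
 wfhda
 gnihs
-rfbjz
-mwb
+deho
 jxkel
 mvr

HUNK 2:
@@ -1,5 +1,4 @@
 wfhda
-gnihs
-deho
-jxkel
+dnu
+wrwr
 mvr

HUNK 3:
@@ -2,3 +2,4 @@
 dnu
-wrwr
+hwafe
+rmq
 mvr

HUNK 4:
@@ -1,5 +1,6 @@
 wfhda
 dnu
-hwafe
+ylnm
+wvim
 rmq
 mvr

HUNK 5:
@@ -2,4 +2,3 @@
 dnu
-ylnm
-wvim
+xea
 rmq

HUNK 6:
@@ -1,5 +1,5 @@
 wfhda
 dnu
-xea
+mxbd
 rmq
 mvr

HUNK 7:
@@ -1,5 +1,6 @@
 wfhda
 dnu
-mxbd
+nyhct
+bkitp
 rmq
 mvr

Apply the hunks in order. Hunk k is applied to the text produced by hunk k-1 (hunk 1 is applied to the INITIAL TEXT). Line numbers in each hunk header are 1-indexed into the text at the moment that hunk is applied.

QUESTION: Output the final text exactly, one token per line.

Hunk 1: at line 1 remove [rfbjz,mwb] add [deho] -> 5 lines: wfhda gnihs deho jxkel mvr
Hunk 2: at line 1 remove [gnihs,deho,jxkel] add [dnu,wrwr] -> 4 lines: wfhda dnu wrwr mvr
Hunk 3: at line 2 remove [wrwr] add [hwafe,rmq] -> 5 lines: wfhda dnu hwafe rmq mvr
Hunk 4: at line 1 remove [hwafe] add [ylnm,wvim] -> 6 lines: wfhda dnu ylnm wvim rmq mvr
Hunk 5: at line 2 remove [ylnm,wvim] add [xea] -> 5 lines: wfhda dnu xea rmq mvr
Hunk 6: at line 1 remove [xea] add [mxbd] -> 5 lines: wfhda dnu mxbd rmq mvr
Hunk 7: at line 1 remove [mxbd] add [nyhct,bkitp] -> 6 lines: wfhda dnu nyhct bkitp rmq mvr

Answer: wfhda
dnu
nyhct
bkitp
rmq
mvr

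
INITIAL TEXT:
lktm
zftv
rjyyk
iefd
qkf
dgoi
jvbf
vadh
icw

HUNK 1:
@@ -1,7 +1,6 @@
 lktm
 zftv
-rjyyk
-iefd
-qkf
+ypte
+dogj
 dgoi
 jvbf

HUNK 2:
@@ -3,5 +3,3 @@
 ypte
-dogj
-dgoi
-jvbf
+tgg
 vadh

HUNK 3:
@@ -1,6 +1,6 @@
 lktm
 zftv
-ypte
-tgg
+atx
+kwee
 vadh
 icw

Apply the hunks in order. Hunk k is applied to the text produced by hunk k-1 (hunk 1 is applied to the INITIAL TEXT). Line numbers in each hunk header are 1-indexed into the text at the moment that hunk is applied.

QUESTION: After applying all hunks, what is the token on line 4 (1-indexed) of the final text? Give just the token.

Hunk 1: at line 1 remove [rjyyk,iefd,qkf] add [ypte,dogj] -> 8 lines: lktm zftv ypte dogj dgoi jvbf vadh icw
Hunk 2: at line 3 remove [dogj,dgoi,jvbf] add [tgg] -> 6 lines: lktm zftv ypte tgg vadh icw
Hunk 3: at line 1 remove [ypte,tgg] add [atx,kwee] -> 6 lines: lktm zftv atx kwee vadh icw
Final line 4: kwee

Answer: kwee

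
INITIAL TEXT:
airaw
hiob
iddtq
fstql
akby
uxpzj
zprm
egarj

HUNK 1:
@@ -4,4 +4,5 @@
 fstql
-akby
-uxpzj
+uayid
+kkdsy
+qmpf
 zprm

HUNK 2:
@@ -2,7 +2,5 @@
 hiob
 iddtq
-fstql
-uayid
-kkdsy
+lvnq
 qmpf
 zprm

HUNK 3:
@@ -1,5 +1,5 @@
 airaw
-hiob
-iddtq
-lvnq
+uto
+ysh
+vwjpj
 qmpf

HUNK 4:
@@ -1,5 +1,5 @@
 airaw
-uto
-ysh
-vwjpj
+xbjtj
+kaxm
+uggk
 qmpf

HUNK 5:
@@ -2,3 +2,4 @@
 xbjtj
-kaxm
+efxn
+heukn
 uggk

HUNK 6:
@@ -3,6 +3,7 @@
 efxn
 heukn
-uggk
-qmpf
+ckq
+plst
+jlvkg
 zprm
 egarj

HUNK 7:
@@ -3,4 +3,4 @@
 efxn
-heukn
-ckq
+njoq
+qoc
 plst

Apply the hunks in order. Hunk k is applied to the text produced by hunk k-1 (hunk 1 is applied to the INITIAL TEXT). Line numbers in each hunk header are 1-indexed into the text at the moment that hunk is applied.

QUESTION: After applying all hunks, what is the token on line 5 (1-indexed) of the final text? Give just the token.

Hunk 1: at line 4 remove [akby,uxpzj] add [uayid,kkdsy,qmpf] -> 9 lines: airaw hiob iddtq fstql uayid kkdsy qmpf zprm egarj
Hunk 2: at line 2 remove [fstql,uayid,kkdsy] add [lvnq] -> 7 lines: airaw hiob iddtq lvnq qmpf zprm egarj
Hunk 3: at line 1 remove [hiob,iddtq,lvnq] add [uto,ysh,vwjpj] -> 7 lines: airaw uto ysh vwjpj qmpf zprm egarj
Hunk 4: at line 1 remove [uto,ysh,vwjpj] add [xbjtj,kaxm,uggk] -> 7 lines: airaw xbjtj kaxm uggk qmpf zprm egarj
Hunk 5: at line 2 remove [kaxm] add [efxn,heukn] -> 8 lines: airaw xbjtj efxn heukn uggk qmpf zprm egarj
Hunk 6: at line 3 remove [uggk,qmpf] add [ckq,plst,jlvkg] -> 9 lines: airaw xbjtj efxn heukn ckq plst jlvkg zprm egarj
Hunk 7: at line 3 remove [heukn,ckq] add [njoq,qoc] -> 9 lines: airaw xbjtj efxn njoq qoc plst jlvkg zprm egarj
Final line 5: qoc

Answer: qoc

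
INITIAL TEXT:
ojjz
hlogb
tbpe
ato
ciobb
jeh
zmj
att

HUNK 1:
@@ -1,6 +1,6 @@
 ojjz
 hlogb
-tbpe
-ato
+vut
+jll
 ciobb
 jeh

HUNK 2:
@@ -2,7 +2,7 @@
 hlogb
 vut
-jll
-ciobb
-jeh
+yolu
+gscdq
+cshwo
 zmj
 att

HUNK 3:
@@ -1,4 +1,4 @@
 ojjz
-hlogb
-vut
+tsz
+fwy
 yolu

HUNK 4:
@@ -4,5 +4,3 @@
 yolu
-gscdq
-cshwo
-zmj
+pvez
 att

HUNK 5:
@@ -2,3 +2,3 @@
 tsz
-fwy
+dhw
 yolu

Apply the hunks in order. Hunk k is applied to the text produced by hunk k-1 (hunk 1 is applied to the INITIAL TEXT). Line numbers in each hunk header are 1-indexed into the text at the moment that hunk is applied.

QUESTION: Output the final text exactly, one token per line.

Answer: ojjz
tsz
dhw
yolu
pvez
att

Derivation:
Hunk 1: at line 1 remove [tbpe,ato] add [vut,jll] -> 8 lines: ojjz hlogb vut jll ciobb jeh zmj att
Hunk 2: at line 2 remove [jll,ciobb,jeh] add [yolu,gscdq,cshwo] -> 8 lines: ojjz hlogb vut yolu gscdq cshwo zmj att
Hunk 3: at line 1 remove [hlogb,vut] add [tsz,fwy] -> 8 lines: ojjz tsz fwy yolu gscdq cshwo zmj att
Hunk 4: at line 4 remove [gscdq,cshwo,zmj] add [pvez] -> 6 lines: ojjz tsz fwy yolu pvez att
Hunk 5: at line 2 remove [fwy] add [dhw] -> 6 lines: ojjz tsz dhw yolu pvez att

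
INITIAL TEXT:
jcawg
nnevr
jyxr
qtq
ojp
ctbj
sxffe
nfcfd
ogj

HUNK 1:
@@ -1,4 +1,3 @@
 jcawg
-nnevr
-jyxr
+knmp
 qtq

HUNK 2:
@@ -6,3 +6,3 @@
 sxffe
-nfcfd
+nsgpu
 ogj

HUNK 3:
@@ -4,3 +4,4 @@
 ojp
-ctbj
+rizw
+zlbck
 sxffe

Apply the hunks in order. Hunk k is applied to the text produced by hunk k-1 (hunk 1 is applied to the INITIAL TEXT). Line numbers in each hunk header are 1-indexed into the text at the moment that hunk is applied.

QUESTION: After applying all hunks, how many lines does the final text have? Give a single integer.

Answer: 9

Derivation:
Hunk 1: at line 1 remove [nnevr,jyxr] add [knmp] -> 8 lines: jcawg knmp qtq ojp ctbj sxffe nfcfd ogj
Hunk 2: at line 6 remove [nfcfd] add [nsgpu] -> 8 lines: jcawg knmp qtq ojp ctbj sxffe nsgpu ogj
Hunk 3: at line 4 remove [ctbj] add [rizw,zlbck] -> 9 lines: jcawg knmp qtq ojp rizw zlbck sxffe nsgpu ogj
Final line count: 9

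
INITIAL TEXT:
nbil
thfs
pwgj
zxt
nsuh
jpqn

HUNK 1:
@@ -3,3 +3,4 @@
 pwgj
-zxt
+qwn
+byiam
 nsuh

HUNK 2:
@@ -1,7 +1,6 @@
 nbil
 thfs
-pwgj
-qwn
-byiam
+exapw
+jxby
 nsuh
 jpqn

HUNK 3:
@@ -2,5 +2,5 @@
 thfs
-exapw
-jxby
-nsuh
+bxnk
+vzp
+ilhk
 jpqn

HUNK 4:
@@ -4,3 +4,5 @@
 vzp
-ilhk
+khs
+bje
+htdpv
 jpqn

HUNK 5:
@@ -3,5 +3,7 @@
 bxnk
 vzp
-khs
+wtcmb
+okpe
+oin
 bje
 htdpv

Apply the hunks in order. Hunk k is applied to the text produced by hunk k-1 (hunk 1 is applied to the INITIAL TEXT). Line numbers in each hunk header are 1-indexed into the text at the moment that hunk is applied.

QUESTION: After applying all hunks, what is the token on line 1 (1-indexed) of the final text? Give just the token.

Answer: nbil

Derivation:
Hunk 1: at line 3 remove [zxt] add [qwn,byiam] -> 7 lines: nbil thfs pwgj qwn byiam nsuh jpqn
Hunk 2: at line 1 remove [pwgj,qwn,byiam] add [exapw,jxby] -> 6 lines: nbil thfs exapw jxby nsuh jpqn
Hunk 3: at line 2 remove [exapw,jxby,nsuh] add [bxnk,vzp,ilhk] -> 6 lines: nbil thfs bxnk vzp ilhk jpqn
Hunk 4: at line 4 remove [ilhk] add [khs,bje,htdpv] -> 8 lines: nbil thfs bxnk vzp khs bje htdpv jpqn
Hunk 5: at line 3 remove [khs] add [wtcmb,okpe,oin] -> 10 lines: nbil thfs bxnk vzp wtcmb okpe oin bje htdpv jpqn
Final line 1: nbil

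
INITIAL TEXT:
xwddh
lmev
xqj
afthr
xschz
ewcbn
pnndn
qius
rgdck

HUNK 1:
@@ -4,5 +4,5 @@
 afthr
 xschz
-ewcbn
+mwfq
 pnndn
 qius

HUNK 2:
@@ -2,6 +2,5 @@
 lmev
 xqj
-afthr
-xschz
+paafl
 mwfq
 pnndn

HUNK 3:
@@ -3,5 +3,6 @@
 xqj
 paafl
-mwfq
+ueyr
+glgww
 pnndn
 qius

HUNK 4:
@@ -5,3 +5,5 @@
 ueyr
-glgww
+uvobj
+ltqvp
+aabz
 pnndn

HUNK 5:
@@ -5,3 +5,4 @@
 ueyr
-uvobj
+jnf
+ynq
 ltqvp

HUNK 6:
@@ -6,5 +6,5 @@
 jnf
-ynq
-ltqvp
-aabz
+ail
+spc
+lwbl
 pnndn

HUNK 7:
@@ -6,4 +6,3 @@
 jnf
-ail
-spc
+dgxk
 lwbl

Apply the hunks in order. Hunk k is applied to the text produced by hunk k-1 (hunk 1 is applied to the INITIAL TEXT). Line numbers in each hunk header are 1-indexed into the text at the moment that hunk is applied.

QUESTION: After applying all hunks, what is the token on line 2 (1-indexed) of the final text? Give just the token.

Hunk 1: at line 4 remove [ewcbn] add [mwfq] -> 9 lines: xwddh lmev xqj afthr xschz mwfq pnndn qius rgdck
Hunk 2: at line 2 remove [afthr,xschz] add [paafl] -> 8 lines: xwddh lmev xqj paafl mwfq pnndn qius rgdck
Hunk 3: at line 3 remove [mwfq] add [ueyr,glgww] -> 9 lines: xwddh lmev xqj paafl ueyr glgww pnndn qius rgdck
Hunk 4: at line 5 remove [glgww] add [uvobj,ltqvp,aabz] -> 11 lines: xwddh lmev xqj paafl ueyr uvobj ltqvp aabz pnndn qius rgdck
Hunk 5: at line 5 remove [uvobj] add [jnf,ynq] -> 12 lines: xwddh lmev xqj paafl ueyr jnf ynq ltqvp aabz pnndn qius rgdck
Hunk 6: at line 6 remove [ynq,ltqvp,aabz] add [ail,spc,lwbl] -> 12 lines: xwddh lmev xqj paafl ueyr jnf ail spc lwbl pnndn qius rgdck
Hunk 7: at line 6 remove [ail,spc] add [dgxk] -> 11 lines: xwddh lmev xqj paafl ueyr jnf dgxk lwbl pnndn qius rgdck
Final line 2: lmev

Answer: lmev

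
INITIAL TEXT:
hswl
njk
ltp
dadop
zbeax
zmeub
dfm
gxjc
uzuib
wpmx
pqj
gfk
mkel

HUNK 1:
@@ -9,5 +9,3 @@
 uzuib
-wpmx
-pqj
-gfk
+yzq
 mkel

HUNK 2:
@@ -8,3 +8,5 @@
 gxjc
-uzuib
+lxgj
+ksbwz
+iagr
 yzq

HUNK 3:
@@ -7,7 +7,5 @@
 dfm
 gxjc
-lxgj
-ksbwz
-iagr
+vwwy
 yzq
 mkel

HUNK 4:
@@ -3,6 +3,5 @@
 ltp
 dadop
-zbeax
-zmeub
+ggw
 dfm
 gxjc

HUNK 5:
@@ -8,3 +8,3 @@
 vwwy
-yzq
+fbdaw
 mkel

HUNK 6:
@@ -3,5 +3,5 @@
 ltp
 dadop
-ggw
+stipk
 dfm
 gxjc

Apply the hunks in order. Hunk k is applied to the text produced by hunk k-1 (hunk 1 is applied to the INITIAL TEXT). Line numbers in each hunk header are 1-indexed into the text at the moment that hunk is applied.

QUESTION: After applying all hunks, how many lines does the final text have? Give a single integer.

Answer: 10

Derivation:
Hunk 1: at line 9 remove [wpmx,pqj,gfk] add [yzq] -> 11 lines: hswl njk ltp dadop zbeax zmeub dfm gxjc uzuib yzq mkel
Hunk 2: at line 8 remove [uzuib] add [lxgj,ksbwz,iagr] -> 13 lines: hswl njk ltp dadop zbeax zmeub dfm gxjc lxgj ksbwz iagr yzq mkel
Hunk 3: at line 7 remove [lxgj,ksbwz,iagr] add [vwwy] -> 11 lines: hswl njk ltp dadop zbeax zmeub dfm gxjc vwwy yzq mkel
Hunk 4: at line 3 remove [zbeax,zmeub] add [ggw] -> 10 lines: hswl njk ltp dadop ggw dfm gxjc vwwy yzq mkel
Hunk 5: at line 8 remove [yzq] add [fbdaw] -> 10 lines: hswl njk ltp dadop ggw dfm gxjc vwwy fbdaw mkel
Hunk 6: at line 3 remove [ggw] add [stipk] -> 10 lines: hswl njk ltp dadop stipk dfm gxjc vwwy fbdaw mkel
Final line count: 10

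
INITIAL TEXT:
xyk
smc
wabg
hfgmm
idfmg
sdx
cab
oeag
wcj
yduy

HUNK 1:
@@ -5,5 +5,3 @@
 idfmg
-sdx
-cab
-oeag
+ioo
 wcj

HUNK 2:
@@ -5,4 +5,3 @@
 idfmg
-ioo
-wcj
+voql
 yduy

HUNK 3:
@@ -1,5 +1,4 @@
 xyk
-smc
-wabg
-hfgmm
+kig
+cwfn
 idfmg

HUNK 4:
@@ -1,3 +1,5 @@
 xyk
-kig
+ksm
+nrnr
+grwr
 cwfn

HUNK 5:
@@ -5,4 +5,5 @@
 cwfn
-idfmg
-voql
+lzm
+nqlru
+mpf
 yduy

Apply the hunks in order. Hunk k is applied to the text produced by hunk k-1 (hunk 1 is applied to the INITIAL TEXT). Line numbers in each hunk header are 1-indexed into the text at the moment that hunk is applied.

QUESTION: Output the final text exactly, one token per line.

Answer: xyk
ksm
nrnr
grwr
cwfn
lzm
nqlru
mpf
yduy

Derivation:
Hunk 1: at line 5 remove [sdx,cab,oeag] add [ioo] -> 8 lines: xyk smc wabg hfgmm idfmg ioo wcj yduy
Hunk 2: at line 5 remove [ioo,wcj] add [voql] -> 7 lines: xyk smc wabg hfgmm idfmg voql yduy
Hunk 3: at line 1 remove [smc,wabg,hfgmm] add [kig,cwfn] -> 6 lines: xyk kig cwfn idfmg voql yduy
Hunk 4: at line 1 remove [kig] add [ksm,nrnr,grwr] -> 8 lines: xyk ksm nrnr grwr cwfn idfmg voql yduy
Hunk 5: at line 5 remove [idfmg,voql] add [lzm,nqlru,mpf] -> 9 lines: xyk ksm nrnr grwr cwfn lzm nqlru mpf yduy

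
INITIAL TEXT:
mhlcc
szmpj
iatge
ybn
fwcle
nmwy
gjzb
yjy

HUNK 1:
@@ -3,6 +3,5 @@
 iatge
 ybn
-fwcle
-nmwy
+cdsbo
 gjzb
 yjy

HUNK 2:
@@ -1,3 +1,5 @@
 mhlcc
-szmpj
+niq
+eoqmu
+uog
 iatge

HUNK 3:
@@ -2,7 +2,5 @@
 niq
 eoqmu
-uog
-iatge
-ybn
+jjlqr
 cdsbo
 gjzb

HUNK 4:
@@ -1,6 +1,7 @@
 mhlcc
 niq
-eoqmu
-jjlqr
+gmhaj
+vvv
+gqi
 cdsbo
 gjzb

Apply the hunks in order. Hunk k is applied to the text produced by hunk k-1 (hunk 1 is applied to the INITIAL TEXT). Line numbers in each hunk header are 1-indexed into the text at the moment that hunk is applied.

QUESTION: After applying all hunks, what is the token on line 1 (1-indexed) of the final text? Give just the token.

Answer: mhlcc

Derivation:
Hunk 1: at line 3 remove [fwcle,nmwy] add [cdsbo] -> 7 lines: mhlcc szmpj iatge ybn cdsbo gjzb yjy
Hunk 2: at line 1 remove [szmpj] add [niq,eoqmu,uog] -> 9 lines: mhlcc niq eoqmu uog iatge ybn cdsbo gjzb yjy
Hunk 3: at line 2 remove [uog,iatge,ybn] add [jjlqr] -> 7 lines: mhlcc niq eoqmu jjlqr cdsbo gjzb yjy
Hunk 4: at line 1 remove [eoqmu,jjlqr] add [gmhaj,vvv,gqi] -> 8 lines: mhlcc niq gmhaj vvv gqi cdsbo gjzb yjy
Final line 1: mhlcc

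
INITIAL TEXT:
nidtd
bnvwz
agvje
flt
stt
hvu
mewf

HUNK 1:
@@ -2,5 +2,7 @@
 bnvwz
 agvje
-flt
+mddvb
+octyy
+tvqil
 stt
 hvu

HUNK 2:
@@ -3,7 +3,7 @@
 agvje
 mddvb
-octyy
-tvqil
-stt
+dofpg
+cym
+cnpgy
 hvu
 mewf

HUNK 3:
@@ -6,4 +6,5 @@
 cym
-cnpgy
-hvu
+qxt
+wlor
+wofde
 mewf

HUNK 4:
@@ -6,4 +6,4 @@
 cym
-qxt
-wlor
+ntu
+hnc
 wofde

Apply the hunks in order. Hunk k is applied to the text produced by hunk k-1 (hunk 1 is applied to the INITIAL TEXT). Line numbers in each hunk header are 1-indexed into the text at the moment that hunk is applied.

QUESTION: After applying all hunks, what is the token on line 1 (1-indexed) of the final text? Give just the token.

Answer: nidtd

Derivation:
Hunk 1: at line 2 remove [flt] add [mddvb,octyy,tvqil] -> 9 lines: nidtd bnvwz agvje mddvb octyy tvqil stt hvu mewf
Hunk 2: at line 3 remove [octyy,tvqil,stt] add [dofpg,cym,cnpgy] -> 9 lines: nidtd bnvwz agvje mddvb dofpg cym cnpgy hvu mewf
Hunk 3: at line 6 remove [cnpgy,hvu] add [qxt,wlor,wofde] -> 10 lines: nidtd bnvwz agvje mddvb dofpg cym qxt wlor wofde mewf
Hunk 4: at line 6 remove [qxt,wlor] add [ntu,hnc] -> 10 lines: nidtd bnvwz agvje mddvb dofpg cym ntu hnc wofde mewf
Final line 1: nidtd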